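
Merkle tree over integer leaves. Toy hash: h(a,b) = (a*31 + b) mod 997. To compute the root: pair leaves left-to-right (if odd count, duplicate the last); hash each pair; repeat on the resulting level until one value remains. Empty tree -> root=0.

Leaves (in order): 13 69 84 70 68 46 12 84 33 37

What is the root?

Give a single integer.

L0: [13, 69, 84, 70, 68, 46, 12, 84, 33, 37]
L1: h(13,69)=(13*31+69)%997=472 h(84,70)=(84*31+70)%997=680 h(68,46)=(68*31+46)%997=160 h(12,84)=(12*31+84)%997=456 h(33,37)=(33*31+37)%997=63 -> [472, 680, 160, 456, 63]
L2: h(472,680)=(472*31+680)%997=357 h(160,456)=(160*31+456)%997=431 h(63,63)=(63*31+63)%997=22 -> [357, 431, 22]
L3: h(357,431)=(357*31+431)%997=531 h(22,22)=(22*31+22)%997=704 -> [531, 704]
L4: h(531,704)=(531*31+704)%997=216 -> [216]

Answer: 216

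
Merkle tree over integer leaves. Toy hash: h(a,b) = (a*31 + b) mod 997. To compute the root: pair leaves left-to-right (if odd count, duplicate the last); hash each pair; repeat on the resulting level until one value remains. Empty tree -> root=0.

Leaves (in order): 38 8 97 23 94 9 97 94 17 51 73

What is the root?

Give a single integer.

L0: [38, 8, 97, 23, 94, 9, 97, 94, 17, 51, 73]
L1: h(38,8)=(38*31+8)%997=189 h(97,23)=(97*31+23)%997=39 h(94,9)=(94*31+9)%997=929 h(97,94)=(97*31+94)%997=110 h(17,51)=(17*31+51)%997=578 h(73,73)=(73*31+73)%997=342 -> [189, 39, 929, 110, 578, 342]
L2: h(189,39)=(189*31+39)%997=913 h(929,110)=(929*31+110)%997=993 h(578,342)=(578*31+342)%997=314 -> [913, 993, 314]
L3: h(913,993)=(913*31+993)%997=383 h(314,314)=(314*31+314)%997=78 -> [383, 78]
L4: h(383,78)=(383*31+78)%997=984 -> [984]

Answer: 984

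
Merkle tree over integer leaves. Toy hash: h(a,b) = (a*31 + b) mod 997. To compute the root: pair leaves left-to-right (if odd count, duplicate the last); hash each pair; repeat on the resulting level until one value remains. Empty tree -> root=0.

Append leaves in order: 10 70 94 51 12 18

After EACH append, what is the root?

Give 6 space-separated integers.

After append 10 (leaves=[10]):
  L0: [10]
  root=10
After append 70 (leaves=[10, 70]):
  L0: [10, 70]
  L1: h(10,70)=(10*31+70)%997=380 -> [380]
  root=380
After append 94 (leaves=[10, 70, 94]):
  L0: [10, 70, 94]
  L1: h(10,70)=(10*31+70)%997=380 h(94,94)=(94*31+94)%997=17 -> [380, 17]
  L2: h(380,17)=(380*31+17)%997=830 -> [830]
  root=830
After append 51 (leaves=[10, 70, 94, 51]):
  L0: [10, 70, 94, 51]
  L1: h(10,70)=(10*31+70)%997=380 h(94,51)=(94*31+51)%997=971 -> [380, 971]
  L2: h(380,971)=(380*31+971)%997=787 -> [787]
  root=787
After append 12 (leaves=[10, 70, 94, 51, 12]):
  L0: [10, 70, 94, 51, 12]
  L1: h(10,70)=(10*31+70)%997=380 h(94,51)=(94*31+51)%997=971 h(12,12)=(12*31+12)%997=384 -> [380, 971, 384]
  L2: h(380,971)=(380*31+971)%997=787 h(384,384)=(384*31+384)%997=324 -> [787, 324]
  L3: h(787,324)=(787*31+324)%997=793 -> [793]
  root=793
After append 18 (leaves=[10, 70, 94, 51, 12, 18]):
  L0: [10, 70, 94, 51, 12, 18]
  L1: h(10,70)=(10*31+70)%997=380 h(94,51)=(94*31+51)%997=971 h(12,18)=(12*31+18)%997=390 -> [380, 971, 390]
  L2: h(380,971)=(380*31+971)%997=787 h(390,390)=(390*31+390)%997=516 -> [787, 516]
  L3: h(787,516)=(787*31+516)%997=985 -> [985]
  root=985

Answer: 10 380 830 787 793 985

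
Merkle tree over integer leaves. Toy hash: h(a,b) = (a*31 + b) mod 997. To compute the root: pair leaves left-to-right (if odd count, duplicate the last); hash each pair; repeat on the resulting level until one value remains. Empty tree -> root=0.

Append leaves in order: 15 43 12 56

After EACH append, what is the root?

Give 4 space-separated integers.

Answer: 15 508 180 224

Derivation:
After append 15 (leaves=[15]):
  L0: [15]
  root=15
After append 43 (leaves=[15, 43]):
  L0: [15, 43]
  L1: h(15,43)=(15*31+43)%997=508 -> [508]
  root=508
After append 12 (leaves=[15, 43, 12]):
  L0: [15, 43, 12]
  L1: h(15,43)=(15*31+43)%997=508 h(12,12)=(12*31+12)%997=384 -> [508, 384]
  L2: h(508,384)=(508*31+384)%997=180 -> [180]
  root=180
After append 56 (leaves=[15, 43, 12, 56]):
  L0: [15, 43, 12, 56]
  L1: h(15,43)=(15*31+43)%997=508 h(12,56)=(12*31+56)%997=428 -> [508, 428]
  L2: h(508,428)=(508*31+428)%997=224 -> [224]
  root=224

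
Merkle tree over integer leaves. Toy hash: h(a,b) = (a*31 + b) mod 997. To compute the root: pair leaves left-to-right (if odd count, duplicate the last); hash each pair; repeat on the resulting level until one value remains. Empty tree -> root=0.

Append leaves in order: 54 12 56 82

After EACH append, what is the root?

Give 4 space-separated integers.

Answer: 54 689 220 246

Derivation:
After append 54 (leaves=[54]):
  L0: [54]
  root=54
After append 12 (leaves=[54, 12]):
  L0: [54, 12]
  L1: h(54,12)=(54*31+12)%997=689 -> [689]
  root=689
After append 56 (leaves=[54, 12, 56]):
  L0: [54, 12, 56]
  L1: h(54,12)=(54*31+12)%997=689 h(56,56)=(56*31+56)%997=795 -> [689, 795]
  L2: h(689,795)=(689*31+795)%997=220 -> [220]
  root=220
After append 82 (leaves=[54, 12, 56, 82]):
  L0: [54, 12, 56, 82]
  L1: h(54,12)=(54*31+12)%997=689 h(56,82)=(56*31+82)%997=821 -> [689, 821]
  L2: h(689,821)=(689*31+821)%997=246 -> [246]
  root=246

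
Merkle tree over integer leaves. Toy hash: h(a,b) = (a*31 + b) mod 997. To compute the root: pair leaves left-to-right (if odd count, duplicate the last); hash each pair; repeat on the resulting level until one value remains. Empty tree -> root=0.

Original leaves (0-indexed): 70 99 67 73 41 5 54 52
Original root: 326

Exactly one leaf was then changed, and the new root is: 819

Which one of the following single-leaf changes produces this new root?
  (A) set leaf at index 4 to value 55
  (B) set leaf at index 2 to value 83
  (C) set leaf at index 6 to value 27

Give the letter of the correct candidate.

Answer: A

Derivation:
Original leaves: [70, 99, 67, 73, 41, 5, 54, 52]
Target new root: 819
Try each candidate change and compute the resulting root:
Candidate A: set leaf[4] = 55 -> leaves = [70, 99, 67, 73, 55, 5, 54, 52]
  L0: [70, 99, 67, 73, 55, 5, 54, 52]
  L1: h(70,99)=(70*31+99)%997=275 h(67,73)=(67*31+73)%997=156 h(55,5)=(55*31+5)%997=713 h(54,52)=(54*31+52)%997=729 -> [275, 156, 713, 729]
  L2: h(275,156)=(275*31+156)%997=705 h(713,729)=(713*31+729)%997=898 -> [705, 898]
  L3: h(705,898)=(705*31+898)%997=819 -> [819]
  root = 819 == target 819  ** MATCH **
Candidate B: set leaf[2] = 83 -> leaves = [70, 99, 83, 73, 41, 5, 54, 52]
  L0: [70, 99, 83, 73, 41, 5, 54, 52]
  L1: h(70,99)=(70*31+99)%997=275 h(83,73)=(83*31+73)%997=652 h(41,5)=(41*31+5)%997=279 h(54,52)=(54*31+52)%997=729 -> [275, 652, 279, 729]
  L2: h(275,652)=(275*31+652)%997=204 h(279,729)=(279*31+729)%997=405 -> [204, 405]
  L3: h(204,405)=(204*31+405)%997=747 -> [747]
  root = 747 != target 819
Candidate C: set leaf[6] = 27 -> leaves = [70, 99, 67, 73, 41, 5, 27, 52]
  L0: [70, 99, 67, 73, 41, 5, 27, 52]
  L1: h(70,99)=(70*31+99)%997=275 h(67,73)=(67*31+73)%997=156 h(41,5)=(41*31+5)%997=279 h(27,52)=(27*31+52)%997=889 -> [275, 156, 279, 889]
  L2: h(275,156)=(275*31+156)%997=705 h(279,889)=(279*31+889)%997=565 -> [705, 565]
  L3: h(705,565)=(705*31+565)%997=486 -> [486]
  root = 486 != target 819
Candidate A produces the target root.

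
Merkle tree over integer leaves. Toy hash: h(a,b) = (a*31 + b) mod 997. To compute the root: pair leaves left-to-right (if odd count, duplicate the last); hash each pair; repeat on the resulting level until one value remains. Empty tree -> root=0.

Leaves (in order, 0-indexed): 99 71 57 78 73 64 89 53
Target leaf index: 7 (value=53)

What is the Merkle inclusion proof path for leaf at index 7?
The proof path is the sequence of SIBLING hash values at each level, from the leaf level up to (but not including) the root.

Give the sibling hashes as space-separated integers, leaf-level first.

L0 (leaves): [99, 71, 57, 78, 73, 64, 89, 53], target index=7
L1: h(99,71)=(99*31+71)%997=149 [pair 0] h(57,78)=(57*31+78)%997=848 [pair 1] h(73,64)=(73*31+64)%997=333 [pair 2] h(89,53)=(89*31+53)%997=818 [pair 3] -> [149, 848, 333, 818]
  Sibling for proof at L0: 89
L2: h(149,848)=(149*31+848)%997=482 [pair 0] h(333,818)=(333*31+818)%997=174 [pair 1] -> [482, 174]
  Sibling for proof at L1: 333
L3: h(482,174)=(482*31+174)%997=161 [pair 0] -> [161]
  Sibling for proof at L2: 482
Root: 161
Proof path (sibling hashes from leaf to root): [89, 333, 482]

Answer: 89 333 482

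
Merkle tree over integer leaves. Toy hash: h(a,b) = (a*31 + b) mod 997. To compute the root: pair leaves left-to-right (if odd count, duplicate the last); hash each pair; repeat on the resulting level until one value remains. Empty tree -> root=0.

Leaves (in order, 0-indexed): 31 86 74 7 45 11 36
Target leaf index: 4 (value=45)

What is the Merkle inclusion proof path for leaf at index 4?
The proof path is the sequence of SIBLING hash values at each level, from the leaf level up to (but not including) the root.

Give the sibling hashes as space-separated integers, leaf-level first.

L0 (leaves): [31, 86, 74, 7, 45, 11, 36], target index=4
L1: h(31,86)=(31*31+86)%997=50 [pair 0] h(74,7)=(74*31+7)%997=307 [pair 1] h(45,11)=(45*31+11)%997=409 [pair 2] h(36,36)=(36*31+36)%997=155 [pair 3] -> [50, 307, 409, 155]
  Sibling for proof at L0: 11
L2: h(50,307)=(50*31+307)%997=860 [pair 0] h(409,155)=(409*31+155)%997=870 [pair 1] -> [860, 870]
  Sibling for proof at L1: 155
L3: h(860,870)=(860*31+870)%997=611 [pair 0] -> [611]
  Sibling for proof at L2: 860
Root: 611
Proof path (sibling hashes from leaf to root): [11, 155, 860]

Answer: 11 155 860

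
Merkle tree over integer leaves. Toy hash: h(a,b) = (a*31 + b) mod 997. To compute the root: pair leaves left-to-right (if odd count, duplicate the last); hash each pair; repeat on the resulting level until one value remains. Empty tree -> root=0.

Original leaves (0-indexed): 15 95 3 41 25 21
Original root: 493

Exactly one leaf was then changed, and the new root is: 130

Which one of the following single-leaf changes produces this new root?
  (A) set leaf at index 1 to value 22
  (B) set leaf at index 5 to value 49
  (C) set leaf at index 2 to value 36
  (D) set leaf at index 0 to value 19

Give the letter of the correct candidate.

Original leaves: [15, 95, 3, 41, 25, 21]
Target new root: 130
Try each candidate change and compute the resulting root:
Candidate A: set leaf[1] = 22 -> leaves = [15, 22, 3, 41, 25, 21]
  L0: [15, 22, 3, 41, 25, 21]
  L1: h(15,22)=(15*31+22)%997=487 h(3,41)=(3*31+41)%997=134 h(25,21)=(25*31+21)%997=796 -> [487, 134, 796]
  L2: h(487,134)=(487*31+134)%997=276 h(796,796)=(796*31+796)%997=547 -> [276, 547]
  L3: h(276,547)=(276*31+547)%997=130 -> [130]
  root = 130 == target 130  ** MATCH **
Candidate B: set leaf[5] = 49 -> leaves = [15, 95, 3, 41, 25, 49]
  L0: [15, 95, 3, 41, 25, 49]
  L1: h(15,95)=(15*31+95)%997=560 h(3,41)=(3*31+41)%997=134 h(25,49)=(25*31+49)%997=824 -> [560, 134, 824]
  L2: h(560,134)=(560*31+134)%997=545 h(824,824)=(824*31+824)%997=446 -> [545, 446]
  L3: h(545,446)=(545*31+446)%997=392 -> [392]
  root = 392 != target 130
Candidate C: set leaf[2] = 36 -> leaves = [15, 95, 36, 41, 25, 21]
  L0: [15, 95, 36, 41, 25, 21]
  L1: h(15,95)=(15*31+95)%997=560 h(36,41)=(36*31+41)%997=160 h(25,21)=(25*31+21)%997=796 -> [560, 160, 796]
  L2: h(560,160)=(560*31+160)%997=571 h(796,796)=(796*31+796)%997=547 -> [571, 547]
  L3: h(571,547)=(571*31+547)%997=302 -> [302]
  root = 302 != target 130
Candidate D: set leaf[0] = 19 -> leaves = [19, 95, 3, 41, 25, 21]
  L0: [19, 95, 3, 41, 25, 21]
  L1: h(19,95)=(19*31+95)%997=684 h(3,41)=(3*31+41)%997=134 h(25,21)=(25*31+21)%997=796 -> [684, 134, 796]
  L2: h(684,134)=(684*31+134)%997=401 h(796,796)=(796*31+796)%997=547 -> [401, 547]
  L3: h(401,547)=(401*31+547)%997=17 -> [17]
  root = 17 != target 130
Candidate A produces the target root.

Answer: A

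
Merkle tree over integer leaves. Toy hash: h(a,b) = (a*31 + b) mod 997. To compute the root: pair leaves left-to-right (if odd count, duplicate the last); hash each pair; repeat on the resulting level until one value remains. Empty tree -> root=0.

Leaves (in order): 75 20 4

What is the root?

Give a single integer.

L0: [75, 20, 4]
L1: h(75,20)=(75*31+20)%997=351 h(4,4)=(4*31+4)%997=128 -> [351, 128]
L2: h(351,128)=(351*31+128)%997=42 -> [42]

Answer: 42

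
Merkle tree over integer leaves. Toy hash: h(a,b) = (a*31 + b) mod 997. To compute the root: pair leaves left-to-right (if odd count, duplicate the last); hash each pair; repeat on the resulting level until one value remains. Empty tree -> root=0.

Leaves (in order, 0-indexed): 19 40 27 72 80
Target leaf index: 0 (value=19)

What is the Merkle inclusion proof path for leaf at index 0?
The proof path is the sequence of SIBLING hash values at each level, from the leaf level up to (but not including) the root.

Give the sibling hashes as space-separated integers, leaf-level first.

Answer: 40 909 166

Derivation:
L0 (leaves): [19, 40, 27, 72, 80], target index=0
L1: h(19,40)=(19*31+40)%997=629 [pair 0] h(27,72)=(27*31+72)%997=909 [pair 1] h(80,80)=(80*31+80)%997=566 [pair 2] -> [629, 909, 566]
  Sibling for proof at L0: 40
L2: h(629,909)=(629*31+909)%997=468 [pair 0] h(566,566)=(566*31+566)%997=166 [pair 1] -> [468, 166]
  Sibling for proof at L1: 909
L3: h(468,166)=(468*31+166)%997=716 [pair 0] -> [716]
  Sibling for proof at L2: 166
Root: 716
Proof path (sibling hashes from leaf to root): [40, 909, 166]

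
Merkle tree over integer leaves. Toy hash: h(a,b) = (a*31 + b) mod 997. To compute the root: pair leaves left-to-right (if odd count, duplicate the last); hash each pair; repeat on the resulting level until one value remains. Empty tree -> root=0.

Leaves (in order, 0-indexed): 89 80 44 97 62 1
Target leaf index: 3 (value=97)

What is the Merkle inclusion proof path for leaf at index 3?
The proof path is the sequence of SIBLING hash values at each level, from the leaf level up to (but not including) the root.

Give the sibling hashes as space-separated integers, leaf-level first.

Answer: 44 845 719

Derivation:
L0 (leaves): [89, 80, 44, 97, 62, 1], target index=3
L1: h(89,80)=(89*31+80)%997=845 [pair 0] h(44,97)=(44*31+97)%997=464 [pair 1] h(62,1)=(62*31+1)%997=926 [pair 2] -> [845, 464, 926]
  Sibling for proof at L0: 44
L2: h(845,464)=(845*31+464)%997=737 [pair 0] h(926,926)=(926*31+926)%997=719 [pair 1] -> [737, 719]
  Sibling for proof at L1: 845
L3: h(737,719)=(737*31+719)%997=635 [pair 0] -> [635]
  Sibling for proof at L2: 719
Root: 635
Proof path (sibling hashes from leaf to root): [44, 845, 719]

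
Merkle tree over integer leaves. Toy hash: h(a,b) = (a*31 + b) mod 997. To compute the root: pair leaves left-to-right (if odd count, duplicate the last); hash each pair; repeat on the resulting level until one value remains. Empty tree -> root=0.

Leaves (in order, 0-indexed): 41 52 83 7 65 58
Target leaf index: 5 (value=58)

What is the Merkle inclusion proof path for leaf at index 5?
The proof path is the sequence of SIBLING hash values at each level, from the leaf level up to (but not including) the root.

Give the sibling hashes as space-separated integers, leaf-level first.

L0 (leaves): [41, 52, 83, 7, 65, 58], target index=5
L1: h(41,52)=(41*31+52)%997=326 [pair 0] h(83,7)=(83*31+7)%997=586 [pair 1] h(65,58)=(65*31+58)%997=79 [pair 2] -> [326, 586, 79]
  Sibling for proof at L0: 65
L2: h(326,586)=(326*31+586)%997=722 [pair 0] h(79,79)=(79*31+79)%997=534 [pair 1] -> [722, 534]
  Sibling for proof at L1: 79
L3: h(722,534)=(722*31+534)%997=982 [pair 0] -> [982]
  Sibling for proof at L2: 722
Root: 982
Proof path (sibling hashes from leaf to root): [65, 79, 722]

Answer: 65 79 722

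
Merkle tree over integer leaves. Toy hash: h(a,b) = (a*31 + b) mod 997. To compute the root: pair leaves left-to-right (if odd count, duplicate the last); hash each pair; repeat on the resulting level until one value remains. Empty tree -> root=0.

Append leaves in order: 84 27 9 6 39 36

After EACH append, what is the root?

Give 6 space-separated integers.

After append 84 (leaves=[84]):
  L0: [84]
  root=84
After append 27 (leaves=[84, 27]):
  L0: [84, 27]
  L1: h(84,27)=(84*31+27)%997=637 -> [637]
  root=637
After append 9 (leaves=[84, 27, 9]):
  L0: [84, 27, 9]
  L1: h(84,27)=(84*31+27)%997=637 h(9,9)=(9*31+9)%997=288 -> [637, 288]
  L2: h(637,288)=(637*31+288)%997=95 -> [95]
  root=95
After append 6 (leaves=[84, 27, 9, 6]):
  L0: [84, 27, 9, 6]
  L1: h(84,27)=(84*31+27)%997=637 h(9,6)=(9*31+6)%997=285 -> [637, 285]
  L2: h(637,285)=(637*31+285)%997=92 -> [92]
  root=92
After append 39 (leaves=[84, 27, 9, 6, 39]):
  L0: [84, 27, 9, 6, 39]
  L1: h(84,27)=(84*31+27)%997=637 h(9,6)=(9*31+6)%997=285 h(39,39)=(39*31+39)%997=251 -> [637, 285, 251]
  L2: h(637,285)=(637*31+285)%997=92 h(251,251)=(251*31+251)%997=56 -> [92, 56]
  L3: h(92,56)=(92*31+56)%997=914 -> [914]
  root=914
After append 36 (leaves=[84, 27, 9, 6, 39, 36]):
  L0: [84, 27, 9, 6, 39, 36]
  L1: h(84,27)=(84*31+27)%997=637 h(9,6)=(9*31+6)%997=285 h(39,36)=(39*31+36)%997=248 -> [637, 285, 248]
  L2: h(637,285)=(637*31+285)%997=92 h(248,248)=(248*31+248)%997=957 -> [92, 957]
  L3: h(92,957)=(92*31+957)%997=818 -> [818]
  root=818

Answer: 84 637 95 92 914 818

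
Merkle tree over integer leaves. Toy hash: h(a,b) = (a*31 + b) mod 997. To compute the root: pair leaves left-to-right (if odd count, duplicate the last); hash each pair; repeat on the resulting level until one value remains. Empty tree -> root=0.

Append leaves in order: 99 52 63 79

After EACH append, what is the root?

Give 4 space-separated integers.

Answer: 99 130 64 80

Derivation:
After append 99 (leaves=[99]):
  L0: [99]
  root=99
After append 52 (leaves=[99, 52]):
  L0: [99, 52]
  L1: h(99,52)=(99*31+52)%997=130 -> [130]
  root=130
After append 63 (leaves=[99, 52, 63]):
  L0: [99, 52, 63]
  L1: h(99,52)=(99*31+52)%997=130 h(63,63)=(63*31+63)%997=22 -> [130, 22]
  L2: h(130,22)=(130*31+22)%997=64 -> [64]
  root=64
After append 79 (leaves=[99, 52, 63, 79]):
  L0: [99, 52, 63, 79]
  L1: h(99,52)=(99*31+52)%997=130 h(63,79)=(63*31+79)%997=38 -> [130, 38]
  L2: h(130,38)=(130*31+38)%997=80 -> [80]
  root=80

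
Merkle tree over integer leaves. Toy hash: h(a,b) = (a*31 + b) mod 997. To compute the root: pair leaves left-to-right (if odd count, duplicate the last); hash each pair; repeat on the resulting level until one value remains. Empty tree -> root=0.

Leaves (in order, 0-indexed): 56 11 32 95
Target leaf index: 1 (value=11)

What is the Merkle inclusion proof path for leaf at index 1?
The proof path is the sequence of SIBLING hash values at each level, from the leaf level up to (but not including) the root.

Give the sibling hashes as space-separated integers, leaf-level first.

Answer: 56 90

Derivation:
L0 (leaves): [56, 11, 32, 95], target index=1
L1: h(56,11)=(56*31+11)%997=750 [pair 0] h(32,95)=(32*31+95)%997=90 [pair 1] -> [750, 90]
  Sibling for proof at L0: 56
L2: h(750,90)=(750*31+90)%997=409 [pair 0] -> [409]
  Sibling for proof at L1: 90
Root: 409
Proof path (sibling hashes from leaf to root): [56, 90]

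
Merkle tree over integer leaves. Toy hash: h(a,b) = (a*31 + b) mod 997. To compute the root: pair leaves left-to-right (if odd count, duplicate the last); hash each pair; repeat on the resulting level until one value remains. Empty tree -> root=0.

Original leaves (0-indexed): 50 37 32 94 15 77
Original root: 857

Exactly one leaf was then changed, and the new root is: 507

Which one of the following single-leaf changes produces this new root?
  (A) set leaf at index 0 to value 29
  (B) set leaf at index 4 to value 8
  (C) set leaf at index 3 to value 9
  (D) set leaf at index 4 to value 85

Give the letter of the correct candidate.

Original leaves: [50, 37, 32, 94, 15, 77]
Target new root: 507
Try each candidate change and compute the resulting root:
Candidate A: set leaf[0] = 29 -> leaves = [29, 37, 32, 94, 15, 77]
  L0: [29, 37, 32, 94, 15, 77]
  L1: h(29,37)=(29*31+37)%997=936 h(32,94)=(32*31+94)%997=89 h(15,77)=(15*31+77)%997=542 -> [936, 89, 542]
  L2: h(936,89)=(936*31+89)%997=192 h(542,542)=(542*31+542)%997=395 -> [192, 395]
  L3: h(192,395)=(192*31+395)%997=365 -> [365]
  root = 365 != target 507
Candidate B: set leaf[4] = 8 -> leaves = [50, 37, 32, 94, 8, 77]
  L0: [50, 37, 32, 94, 8, 77]
  L1: h(50,37)=(50*31+37)%997=590 h(32,94)=(32*31+94)%997=89 h(8,77)=(8*31+77)%997=325 -> [590, 89, 325]
  L2: h(590,89)=(590*31+89)%997=433 h(325,325)=(325*31+325)%997=430 -> [433, 430]
  L3: h(433,430)=(433*31+430)%997=892 -> [892]
  root = 892 != target 507
Candidate C: set leaf[3] = 9 -> leaves = [50, 37, 32, 9, 15, 77]
  L0: [50, 37, 32, 9, 15, 77]
  L1: h(50,37)=(50*31+37)%997=590 h(32,9)=(32*31+9)%997=4 h(15,77)=(15*31+77)%997=542 -> [590, 4, 542]
  L2: h(590,4)=(590*31+4)%997=348 h(542,542)=(542*31+542)%997=395 -> [348, 395]
  L3: h(348,395)=(348*31+395)%997=216 -> [216]
  root = 216 != target 507
Candidate D: set leaf[4] = 85 -> leaves = [50, 37, 32, 94, 85, 77]
  L0: [50, 37, 32, 94, 85, 77]
  L1: h(50,37)=(50*31+37)%997=590 h(32,94)=(32*31+94)%997=89 h(85,77)=(85*31+77)%997=718 -> [590, 89, 718]
  L2: h(590,89)=(590*31+89)%997=433 h(718,718)=(718*31+718)%997=45 -> [433, 45]
  L3: h(433,45)=(433*31+45)%997=507 -> [507]
  root = 507 == target 507  ** MATCH **
Candidate D produces the target root.

Answer: D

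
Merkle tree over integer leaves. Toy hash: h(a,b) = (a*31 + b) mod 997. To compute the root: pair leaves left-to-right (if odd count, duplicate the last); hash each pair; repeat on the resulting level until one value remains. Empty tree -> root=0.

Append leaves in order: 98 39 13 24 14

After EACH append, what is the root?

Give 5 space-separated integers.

Answer: 98 86 91 102 549

Derivation:
After append 98 (leaves=[98]):
  L0: [98]
  root=98
After append 39 (leaves=[98, 39]):
  L0: [98, 39]
  L1: h(98,39)=(98*31+39)%997=86 -> [86]
  root=86
After append 13 (leaves=[98, 39, 13]):
  L0: [98, 39, 13]
  L1: h(98,39)=(98*31+39)%997=86 h(13,13)=(13*31+13)%997=416 -> [86, 416]
  L2: h(86,416)=(86*31+416)%997=91 -> [91]
  root=91
After append 24 (leaves=[98, 39, 13, 24]):
  L0: [98, 39, 13, 24]
  L1: h(98,39)=(98*31+39)%997=86 h(13,24)=(13*31+24)%997=427 -> [86, 427]
  L2: h(86,427)=(86*31+427)%997=102 -> [102]
  root=102
After append 14 (leaves=[98, 39, 13, 24, 14]):
  L0: [98, 39, 13, 24, 14]
  L1: h(98,39)=(98*31+39)%997=86 h(13,24)=(13*31+24)%997=427 h(14,14)=(14*31+14)%997=448 -> [86, 427, 448]
  L2: h(86,427)=(86*31+427)%997=102 h(448,448)=(448*31+448)%997=378 -> [102, 378]
  L3: h(102,378)=(102*31+378)%997=549 -> [549]
  root=549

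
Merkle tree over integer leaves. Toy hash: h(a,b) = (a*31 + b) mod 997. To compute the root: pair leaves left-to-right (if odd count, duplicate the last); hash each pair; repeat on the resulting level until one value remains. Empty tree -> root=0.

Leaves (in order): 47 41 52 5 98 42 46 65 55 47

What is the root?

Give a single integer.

L0: [47, 41, 52, 5, 98, 42, 46, 65, 55, 47]
L1: h(47,41)=(47*31+41)%997=501 h(52,5)=(52*31+5)%997=620 h(98,42)=(98*31+42)%997=89 h(46,65)=(46*31+65)%997=494 h(55,47)=(55*31+47)%997=755 -> [501, 620, 89, 494, 755]
L2: h(501,620)=(501*31+620)%997=199 h(89,494)=(89*31+494)%997=262 h(755,755)=(755*31+755)%997=232 -> [199, 262, 232]
L3: h(199,262)=(199*31+262)%997=449 h(232,232)=(232*31+232)%997=445 -> [449, 445]
L4: h(449,445)=(449*31+445)%997=406 -> [406]

Answer: 406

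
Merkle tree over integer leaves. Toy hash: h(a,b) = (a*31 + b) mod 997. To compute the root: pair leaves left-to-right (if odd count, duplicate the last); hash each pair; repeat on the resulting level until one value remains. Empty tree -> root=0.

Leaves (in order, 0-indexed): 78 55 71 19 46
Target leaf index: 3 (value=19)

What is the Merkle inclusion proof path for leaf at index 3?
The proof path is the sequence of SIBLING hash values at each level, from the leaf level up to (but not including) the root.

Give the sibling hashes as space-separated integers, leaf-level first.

Answer: 71 479 245

Derivation:
L0 (leaves): [78, 55, 71, 19, 46], target index=3
L1: h(78,55)=(78*31+55)%997=479 [pair 0] h(71,19)=(71*31+19)%997=226 [pair 1] h(46,46)=(46*31+46)%997=475 [pair 2] -> [479, 226, 475]
  Sibling for proof at L0: 71
L2: h(479,226)=(479*31+226)%997=120 [pair 0] h(475,475)=(475*31+475)%997=245 [pair 1] -> [120, 245]
  Sibling for proof at L1: 479
L3: h(120,245)=(120*31+245)%997=974 [pair 0] -> [974]
  Sibling for proof at L2: 245
Root: 974
Proof path (sibling hashes from leaf to root): [71, 479, 245]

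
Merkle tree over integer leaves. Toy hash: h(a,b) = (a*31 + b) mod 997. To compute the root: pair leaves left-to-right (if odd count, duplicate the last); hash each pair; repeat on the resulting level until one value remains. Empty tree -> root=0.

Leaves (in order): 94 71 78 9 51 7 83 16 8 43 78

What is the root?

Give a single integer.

Answer: 892

Derivation:
L0: [94, 71, 78, 9, 51, 7, 83, 16, 8, 43, 78]
L1: h(94,71)=(94*31+71)%997=991 h(78,9)=(78*31+9)%997=433 h(51,7)=(51*31+7)%997=591 h(83,16)=(83*31+16)%997=595 h(8,43)=(8*31+43)%997=291 h(78,78)=(78*31+78)%997=502 -> [991, 433, 591, 595, 291, 502]
L2: h(991,433)=(991*31+433)%997=247 h(591,595)=(591*31+595)%997=970 h(291,502)=(291*31+502)%997=550 -> [247, 970, 550]
L3: h(247,970)=(247*31+970)%997=651 h(550,550)=(550*31+550)%997=651 -> [651, 651]
L4: h(651,651)=(651*31+651)%997=892 -> [892]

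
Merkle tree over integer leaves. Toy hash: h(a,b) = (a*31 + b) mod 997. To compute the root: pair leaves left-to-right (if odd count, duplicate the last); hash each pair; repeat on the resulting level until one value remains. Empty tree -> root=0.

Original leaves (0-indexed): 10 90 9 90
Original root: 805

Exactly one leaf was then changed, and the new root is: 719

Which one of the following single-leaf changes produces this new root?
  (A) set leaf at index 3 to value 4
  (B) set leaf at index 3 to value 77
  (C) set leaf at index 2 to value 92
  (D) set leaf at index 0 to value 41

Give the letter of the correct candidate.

Answer: A

Derivation:
Original leaves: [10, 90, 9, 90]
Target new root: 719
Try each candidate change and compute the resulting root:
Candidate A: set leaf[3] = 4 -> leaves = [10, 90, 9, 4]
  L0: [10, 90, 9, 4]
  L1: h(10,90)=(10*31+90)%997=400 h(9,4)=(9*31+4)%997=283 -> [400, 283]
  L2: h(400,283)=(400*31+283)%997=719 -> [719]
  root = 719 == target 719  ** MATCH **
Candidate B: set leaf[3] = 77 -> leaves = [10, 90, 9, 77]
  L0: [10, 90, 9, 77]
  L1: h(10,90)=(10*31+90)%997=400 h(9,77)=(9*31+77)%997=356 -> [400, 356]
  L2: h(400,356)=(400*31+356)%997=792 -> [792]
  root = 792 != target 719
Candidate C: set leaf[2] = 92 -> leaves = [10, 90, 92, 90]
  L0: [10, 90, 92, 90]
  L1: h(10,90)=(10*31+90)%997=400 h(92,90)=(92*31+90)%997=948 -> [400, 948]
  L2: h(400,948)=(400*31+948)%997=387 -> [387]
  root = 387 != target 719
Candidate D: set leaf[0] = 41 -> leaves = [41, 90, 9, 90]
  L0: [41, 90, 9, 90]
  L1: h(41,90)=(41*31+90)%997=364 h(9,90)=(9*31+90)%997=369 -> [364, 369]
  L2: h(364,369)=(364*31+369)%997=686 -> [686]
  root = 686 != target 719
Candidate A produces the target root.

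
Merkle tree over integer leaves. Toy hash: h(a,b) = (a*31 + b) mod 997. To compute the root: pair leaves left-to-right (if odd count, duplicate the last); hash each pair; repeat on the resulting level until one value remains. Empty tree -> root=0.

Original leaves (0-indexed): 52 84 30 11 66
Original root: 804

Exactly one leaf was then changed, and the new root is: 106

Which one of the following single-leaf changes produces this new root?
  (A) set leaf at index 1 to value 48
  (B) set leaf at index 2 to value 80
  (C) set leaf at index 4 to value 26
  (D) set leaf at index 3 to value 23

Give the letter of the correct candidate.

Original leaves: [52, 84, 30, 11, 66]
Target new root: 106
Try each candidate change and compute the resulting root:
Candidate A: set leaf[1] = 48 -> leaves = [52, 48, 30, 11, 66]
  L0: [52, 48, 30, 11, 66]
  L1: h(52,48)=(52*31+48)%997=663 h(30,11)=(30*31+11)%997=941 h(66,66)=(66*31+66)%997=118 -> [663, 941, 118]
  L2: h(663,941)=(663*31+941)%997=557 h(118,118)=(118*31+118)%997=785 -> [557, 785]
  L3: h(557,785)=(557*31+785)%997=106 -> [106]
  root = 106 == target 106  ** MATCH **
Candidate B: set leaf[2] = 80 -> leaves = [52, 84, 80, 11, 66]
  L0: [52, 84, 80, 11, 66]
  L1: h(52,84)=(52*31+84)%997=699 h(80,11)=(80*31+11)%997=497 h(66,66)=(66*31+66)%997=118 -> [699, 497, 118]
  L2: h(699,497)=(699*31+497)%997=232 h(118,118)=(118*31+118)%997=785 -> [232, 785]
  L3: h(232,785)=(232*31+785)%997=1 -> [1]
  root = 1 != target 106
Candidate C: set leaf[4] = 26 -> leaves = [52, 84, 30, 11, 26]
  L0: [52, 84, 30, 11, 26]
  L1: h(52,84)=(52*31+84)%997=699 h(30,11)=(30*31+11)%997=941 h(26,26)=(26*31+26)%997=832 -> [699, 941, 832]
  L2: h(699,941)=(699*31+941)%997=676 h(832,832)=(832*31+832)%997=702 -> [676, 702]
  L3: h(676,702)=(676*31+702)%997=721 -> [721]
  root = 721 != target 106
Candidate D: set leaf[3] = 23 -> leaves = [52, 84, 30, 23, 66]
  L0: [52, 84, 30, 23, 66]
  L1: h(52,84)=(52*31+84)%997=699 h(30,23)=(30*31+23)%997=953 h(66,66)=(66*31+66)%997=118 -> [699, 953, 118]
  L2: h(699,953)=(699*31+953)%997=688 h(118,118)=(118*31+118)%997=785 -> [688, 785]
  L3: h(688,785)=(688*31+785)%997=179 -> [179]
  root = 179 != target 106
Candidate A produces the target root.

Answer: A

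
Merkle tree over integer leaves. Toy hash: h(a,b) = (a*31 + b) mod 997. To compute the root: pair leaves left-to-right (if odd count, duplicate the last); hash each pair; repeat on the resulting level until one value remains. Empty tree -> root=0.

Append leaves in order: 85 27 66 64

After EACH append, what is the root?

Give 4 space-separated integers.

Answer: 85 668 886 884

Derivation:
After append 85 (leaves=[85]):
  L0: [85]
  root=85
After append 27 (leaves=[85, 27]):
  L0: [85, 27]
  L1: h(85,27)=(85*31+27)%997=668 -> [668]
  root=668
After append 66 (leaves=[85, 27, 66]):
  L0: [85, 27, 66]
  L1: h(85,27)=(85*31+27)%997=668 h(66,66)=(66*31+66)%997=118 -> [668, 118]
  L2: h(668,118)=(668*31+118)%997=886 -> [886]
  root=886
After append 64 (leaves=[85, 27, 66, 64]):
  L0: [85, 27, 66, 64]
  L1: h(85,27)=(85*31+27)%997=668 h(66,64)=(66*31+64)%997=116 -> [668, 116]
  L2: h(668,116)=(668*31+116)%997=884 -> [884]
  root=884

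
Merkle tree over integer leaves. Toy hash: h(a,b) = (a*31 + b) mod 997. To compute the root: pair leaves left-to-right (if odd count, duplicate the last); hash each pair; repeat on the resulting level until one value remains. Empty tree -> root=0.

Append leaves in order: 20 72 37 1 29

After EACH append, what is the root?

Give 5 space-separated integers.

Answer: 20 692 702 666 492

Derivation:
After append 20 (leaves=[20]):
  L0: [20]
  root=20
After append 72 (leaves=[20, 72]):
  L0: [20, 72]
  L1: h(20,72)=(20*31+72)%997=692 -> [692]
  root=692
After append 37 (leaves=[20, 72, 37]):
  L0: [20, 72, 37]
  L1: h(20,72)=(20*31+72)%997=692 h(37,37)=(37*31+37)%997=187 -> [692, 187]
  L2: h(692,187)=(692*31+187)%997=702 -> [702]
  root=702
After append 1 (leaves=[20, 72, 37, 1]):
  L0: [20, 72, 37, 1]
  L1: h(20,72)=(20*31+72)%997=692 h(37,1)=(37*31+1)%997=151 -> [692, 151]
  L2: h(692,151)=(692*31+151)%997=666 -> [666]
  root=666
After append 29 (leaves=[20, 72, 37, 1, 29]):
  L0: [20, 72, 37, 1, 29]
  L1: h(20,72)=(20*31+72)%997=692 h(37,1)=(37*31+1)%997=151 h(29,29)=(29*31+29)%997=928 -> [692, 151, 928]
  L2: h(692,151)=(692*31+151)%997=666 h(928,928)=(928*31+928)%997=783 -> [666, 783]
  L3: h(666,783)=(666*31+783)%997=492 -> [492]
  root=492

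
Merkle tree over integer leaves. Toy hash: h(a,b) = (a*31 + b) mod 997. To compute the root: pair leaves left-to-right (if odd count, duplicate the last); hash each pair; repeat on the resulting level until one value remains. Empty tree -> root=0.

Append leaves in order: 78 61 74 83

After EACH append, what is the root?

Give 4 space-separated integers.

Answer: 78 485 454 463

Derivation:
After append 78 (leaves=[78]):
  L0: [78]
  root=78
After append 61 (leaves=[78, 61]):
  L0: [78, 61]
  L1: h(78,61)=(78*31+61)%997=485 -> [485]
  root=485
After append 74 (leaves=[78, 61, 74]):
  L0: [78, 61, 74]
  L1: h(78,61)=(78*31+61)%997=485 h(74,74)=(74*31+74)%997=374 -> [485, 374]
  L2: h(485,374)=(485*31+374)%997=454 -> [454]
  root=454
After append 83 (leaves=[78, 61, 74, 83]):
  L0: [78, 61, 74, 83]
  L1: h(78,61)=(78*31+61)%997=485 h(74,83)=(74*31+83)%997=383 -> [485, 383]
  L2: h(485,383)=(485*31+383)%997=463 -> [463]
  root=463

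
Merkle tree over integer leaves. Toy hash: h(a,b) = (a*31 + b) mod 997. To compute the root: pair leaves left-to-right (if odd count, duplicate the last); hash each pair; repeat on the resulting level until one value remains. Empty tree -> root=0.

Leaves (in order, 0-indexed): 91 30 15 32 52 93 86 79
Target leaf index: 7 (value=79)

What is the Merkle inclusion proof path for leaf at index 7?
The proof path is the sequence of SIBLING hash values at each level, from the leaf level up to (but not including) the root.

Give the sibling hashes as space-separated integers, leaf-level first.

L0 (leaves): [91, 30, 15, 32, 52, 93, 86, 79], target index=7
L1: h(91,30)=(91*31+30)%997=857 [pair 0] h(15,32)=(15*31+32)%997=497 [pair 1] h(52,93)=(52*31+93)%997=708 [pair 2] h(86,79)=(86*31+79)%997=751 [pair 3] -> [857, 497, 708, 751]
  Sibling for proof at L0: 86
L2: h(857,497)=(857*31+497)%997=145 [pair 0] h(708,751)=(708*31+751)%997=765 [pair 1] -> [145, 765]
  Sibling for proof at L1: 708
L3: h(145,765)=(145*31+765)%997=275 [pair 0] -> [275]
  Sibling for proof at L2: 145
Root: 275
Proof path (sibling hashes from leaf to root): [86, 708, 145]

Answer: 86 708 145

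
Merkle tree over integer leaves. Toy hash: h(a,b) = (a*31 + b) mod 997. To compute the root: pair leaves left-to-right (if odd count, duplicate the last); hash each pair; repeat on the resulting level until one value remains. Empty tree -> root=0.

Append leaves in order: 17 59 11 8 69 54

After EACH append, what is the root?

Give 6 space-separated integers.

After append 17 (leaves=[17]):
  L0: [17]
  root=17
After append 59 (leaves=[17, 59]):
  L0: [17, 59]
  L1: h(17,59)=(17*31+59)%997=586 -> [586]
  root=586
After append 11 (leaves=[17, 59, 11]):
  L0: [17, 59, 11]
  L1: h(17,59)=(17*31+59)%997=586 h(11,11)=(11*31+11)%997=352 -> [586, 352]
  L2: h(586,352)=(586*31+352)%997=572 -> [572]
  root=572
After append 8 (leaves=[17, 59, 11, 8]):
  L0: [17, 59, 11, 8]
  L1: h(17,59)=(17*31+59)%997=586 h(11,8)=(11*31+8)%997=349 -> [586, 349]
  L2: h(586,349)=(586*31+349)%997=569 -> [569]
  root=569
After append 69 (leaves=[17, 59, 11, 8, 69]):
  L0: [17, 59, 11, 8, 69]
  L1: h(17,59)=(17*31+59)%997=586 h(11,8)=(11*31+8)%997=349 h(69,69)=(69*31+69)%997=214 -> [586, 349, 214]
  L2: h(586,349)=(586*31+349)%997=569 h(214,214)=(214*31+214)%997=866 -> [569, 866]
  L3: h(569,866)=(569*31+866)%997=559 -> [559]
  root=559
After append 54 (leaves=[17, 59, 11, 8, 69, 54]):
  L0: [17, 59, 11, 8, 69, 54]
  L1: h(17,59)=(17*31+59)%997=586 h(11,8)=(11*31+8)%997=349 h(69,54)=(69*31+54)%997=199 -> [586, 349, 199]
  L2: h(586,349)=(586*31+349)%997=569 h(199,199)=(199*31+199)%997=386 -> [569, 386]
  L3: h(569,386)=(569*31+386)%997=79 -> [79]
  root=79

Answer: 17 586 572 569 559 79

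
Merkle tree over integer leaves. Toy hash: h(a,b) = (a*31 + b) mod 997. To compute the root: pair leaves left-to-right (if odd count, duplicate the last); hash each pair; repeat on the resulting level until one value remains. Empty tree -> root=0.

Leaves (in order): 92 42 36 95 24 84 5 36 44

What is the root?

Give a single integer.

Answer: 22

Derivation:
L0: [92, 42, 36, 95, 24, 84, 5, 36, 44]
L1: h(92,42)=(92*31+42)%997=900 h(36,95)=(36*31+95)%997=214 h(24,84)=(24*31+84)%997=828 h(5,36)=(5*31+36)%997=191 h(44,44)=(44*31+44)%997=411 -> [900, 214, 828, 191, 411]
L2: h(900,214)=(900*31+214)%997=198 h(828,191)=(828*31+191)%997=934 h(411,411)=(411*31+411)%997=191 -> [198, 934, 191]
L3: h(198,934)=(198*31+934)%997=93 h(191,191)=(191*31+191)%997=130 -> [93, 130]
L4: h(93,130)=(93*31+130)%997=22 -> [22]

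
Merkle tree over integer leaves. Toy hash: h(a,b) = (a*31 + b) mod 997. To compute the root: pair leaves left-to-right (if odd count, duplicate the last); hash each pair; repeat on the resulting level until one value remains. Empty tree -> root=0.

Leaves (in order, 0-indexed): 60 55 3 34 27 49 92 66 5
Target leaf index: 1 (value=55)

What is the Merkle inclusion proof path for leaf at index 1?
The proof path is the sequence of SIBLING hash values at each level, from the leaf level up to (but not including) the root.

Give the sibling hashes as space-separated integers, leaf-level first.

Answer: 60 127 474 332

Derivation:
L0 (leaves): [60, 55, 3, 34, 27, 49, 92, 66, 5], target index=1
L1: h(60,55)=(60*31+55)%997=918 [pair 0] h(3,34)=(3*31+34)%997=127 [pair 1] h(27,49)=(27*31+49)%997=886 [pair 2] h(92,66)=(92*31+66)%997=924 [pair 3] h(5,5)=(5*31+5)%997=160 [pair 4] -> [918, 127, 886, 924, 160]
  Sibling for proof at L0: 60
L2: h(918,127)=(918*31+127)%997=669 [pair 0] h(886,924)=(886*31+924)%997=474 [pair 1] h(160,160)=(160*31+160)%997=135 [pair 2] -> [669, 474, 135]
  Sibling for proof at L1: 127
L3: h(669,474)=(669*31+474)%997=276 [pair 0] h(135,135)=(135*31+135)%997=332 [pair 1] -> [276, 332]
  Sibling for proof at L2: 474
L4: h(276,332)=(276*31+332)%997=912 [pair 0] -> [912]
  Sibling for proof at L3: 332
Root: 912
Proof path (sibling hashes from leaf to root): [60, 127, 474, 332]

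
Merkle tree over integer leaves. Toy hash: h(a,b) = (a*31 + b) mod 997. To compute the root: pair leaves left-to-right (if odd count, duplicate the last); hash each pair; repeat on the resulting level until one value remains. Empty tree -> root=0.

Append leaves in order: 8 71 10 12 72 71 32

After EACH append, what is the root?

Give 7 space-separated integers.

Answer: 8 319 239 241 442 410 128

Derivation:
After append 8 (leaves=[8]):
  L0: [8]
  root=8
After append 71 (leaves=[8, 71]):
  L0: [8, 71]
  L1: h(8,71)=(8*31+71)%997=319 -> [319]
  root=319
After append 10 (leaves=[8, 71, 10]):
  L0: [8, 71, 10]
  L1: h(8,71)=(8*31+71)%997=319 h(10,10)=(10*31+10)%997=320 -> [319, 320]
  L2: h(319,320)=(319*31+320)%997=239 -> [239]
  root=239
After append 12 (leaves=[8, 71, 10, 12]):
  L0: [8, 71, 10, 12]
  L1: h(8,71)=(8*31+71)%997=319 h(10,12)=(10*31+12)%997=322 -> [319, 322]
  L2: h(319,322)=(319*31+322)%997=241 -> [241]
  root=241
After append 72 (leaves=[8, 71, 10, 12, 72]):
  L0: [8, 71, 10, 12, 72]
  L1: h(8,71)=(8*31+71)%997=319 h(10,12)=(10*31+12)%997=322 h(72,72)=(72*31+72)%997=310 -> [319, 322, 310]
  L2: h(319,322)=(319*31+322)%997=241 h(310,310)=(310*31+310)%997=947 -> [241, 947]
  L3: h(241,947)=(241*31+947)%997=442 -> [442]
  root=442
After append 71 (leaves=[8, 71, 10, 12, 72, 71]):
  L0: [8, 71, 10, 12, 72, 71]
  L1: h(8,71)=(8*31+71)%997=319 h(10,12)=(10*31+12)%997=322 h(72,71)=(72*31+71)%997=309 -> [319, 322, 309]
  L2: h(319,322)=(319*31+322)%997=241 h(309,309)=(309*31+309)%997=915 -> [241, 915]
  L3: h(241,915)=(241*31+915)%997=410 -> [410]
  root=410
After append 32 (leaves=[8, 71, 10, 12, 72, 71, 32]):
  L0: [8, 71, 10, 12, 72, 71, 32]
  L1: h(8,71)=(8*31+71)%997=319 h(10,12)=(10*31+12)%997=322 h(72,71)=(72*31+71)%997=309 h(32,32)=(32*31+32)%997=27 -> [319, 322, 309, 27]
  L2: h(319,322)=(319*31+322)%997=241 h(309,27)=(309*31+27)%997=633 -> [241, 633]
  L3: h(241,633)=(241*31+633)%997=128 -> [128]
  root=128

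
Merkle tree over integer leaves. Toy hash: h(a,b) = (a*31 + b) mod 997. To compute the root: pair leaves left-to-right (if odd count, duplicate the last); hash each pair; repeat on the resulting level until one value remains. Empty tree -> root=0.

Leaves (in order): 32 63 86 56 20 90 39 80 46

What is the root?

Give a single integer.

L0: [32, 63, 86, 56, 20, 90, 39, 80, 46]
L1: h(32,63)=(32*31+63)%997=58 h(86,56)=(86*31+56)%997=728 h(20,90)=(20*31+90)%997=710 h(39,80)=(39*31+80)%997=292 h(46,46)=(46*31+46)%997=475 -> [58, 728, 710, 292, 475]
L2: h(58,728)=(58*31+728)%997=532 h(710,292)=(710*31+292)%997=368 h(475,475)=(475*31+475)%997=245 -> [532, 368, 245]
L3: h(532,368)=(532*31+368)%997=908 h(245,245)=(245*31+245)%997=861 -> [908, 861]
L4: h(908,861)=(908*31+861)%997=96 -> [96]

Answer: 96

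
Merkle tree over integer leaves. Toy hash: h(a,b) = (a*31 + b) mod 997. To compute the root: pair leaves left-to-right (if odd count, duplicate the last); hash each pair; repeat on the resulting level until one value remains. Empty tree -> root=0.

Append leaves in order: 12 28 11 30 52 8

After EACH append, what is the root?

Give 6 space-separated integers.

After append 12 (leaves=[12]):
  L0: [12]
  root=12
After append 28 (leaves=[12, 28]):
  L0: [12, 28]
  L1: h(12,28)=(12*31+28)%997=400 -> [400]
  root=400
After append 11 (leaves=[12, 28, 11]):
  L0: [12, 28, 11]
  L1: h(12,28)=(12*31+28)%997=400 h(11,11)=(11*31+11)%997=352 -> [400, 352]
  L2: h(400,352)=(400*31+352)%997=788 -> [788]
  root=788
After append 30 (leaves=[12, 28, 11, 30]):
  L0: [12, 28, 11, 30]
  L1: h(12,28)=(12*31+28)%997=400 h(11,30)=(11*31+30)%997=371 -> [400, 371]
  L2: h(400,371)=(400*31+371)%997=807 -> [807]
  root=807
After append 52 (leaves=[12, 28, 11, 30, 52]):
  L0: [12, 28, 11, 30, 52]
  L1: h(12,28)=(12*31+28)%997=400 h(11,30)=(11*31+30)%997=371 h(52,52)=(52*31+52)%997=667 -> [400, 371, 667]
  L2: h(400,371)=(400*31+371)%997=807 h(667,667)=(667*31+667)%997=407 -> [807, 407]
  L3: h(807,407)=(807*31+407)%997=499 -> [499]
  root=499
After append 8 (leaves=[12, 28, 11, 30, 52, 8]):
  L0: [12, 28, 11, 30, 52, 8]
  L1: h(12,28)=(12*31+28)%997=400 h(11,30)=(11*31+30)%997=371 h(52,8)=(52*31+8)%997=623 -> [400, 371, 623]
  L2: h(400,371)=(400*31+371)%997=807 h(623,623)=(623*31+623)%997=993 -> [807, 993]
  L3: h(807,993)=(807*31+993)%997=88 -> [88]
  root=88

Answer: 12 400 788 807 499 88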